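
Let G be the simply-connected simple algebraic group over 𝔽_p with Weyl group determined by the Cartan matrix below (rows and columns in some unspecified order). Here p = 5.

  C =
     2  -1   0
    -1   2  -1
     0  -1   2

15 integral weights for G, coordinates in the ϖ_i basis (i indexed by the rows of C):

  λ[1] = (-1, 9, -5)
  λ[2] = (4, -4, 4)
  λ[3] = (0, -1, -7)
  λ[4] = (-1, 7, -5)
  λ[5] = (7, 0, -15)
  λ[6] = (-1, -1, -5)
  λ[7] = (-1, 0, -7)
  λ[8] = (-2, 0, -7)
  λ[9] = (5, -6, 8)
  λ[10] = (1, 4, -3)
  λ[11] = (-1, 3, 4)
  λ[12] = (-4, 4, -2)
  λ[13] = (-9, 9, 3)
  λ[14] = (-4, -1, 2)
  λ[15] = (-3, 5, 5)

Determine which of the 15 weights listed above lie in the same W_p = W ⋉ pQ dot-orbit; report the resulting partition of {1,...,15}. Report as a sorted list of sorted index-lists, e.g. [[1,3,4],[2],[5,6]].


C ↔ A_3 under row/col permutation; |W(A_3)| = 24.

Alcove-folded reps (p=5, 15 weights, presented ϖ-order):

    λ_1+ρ ↦ (4, 0, 0)
    λ_2+ρ ↦ (0, 3, 0)
    λ_3+ρ ↦ (4, 0, 1)
    λ_4+ρ ↦ (3, 1, 1)
    λ_5+ρ ↦ (3, 1, 1)
    λ_6+ρ ↦ (4, 0, 0)
    λ_7+ρ ↦ (4, 0, 0)
    λ_8+ρ ↦ (4, 0, 1)
    λ_9+ρ ↦ (4, 0, 1)
    λ_10+ρ ↦ (0, 3, 0)
    λ_11+ρ ↦ (4, 0, 1)
    λ_12+ρ ↦ (3, 1, 1)
    λ_13+ρ ↦ (3, 1, 1)
    λ_14+ρ ↦ (0, 3, 0)
    λ_15+ρ ↦ (3, 1, 1)

The 15 indices split into 4 linkage classes (same alcove rep ⇔ same W_5-dot-orbit):

[[1, 6, 7], [2, 10, 14], [3, 8, 9, 11], [4, 5, 12, 13, 15]]


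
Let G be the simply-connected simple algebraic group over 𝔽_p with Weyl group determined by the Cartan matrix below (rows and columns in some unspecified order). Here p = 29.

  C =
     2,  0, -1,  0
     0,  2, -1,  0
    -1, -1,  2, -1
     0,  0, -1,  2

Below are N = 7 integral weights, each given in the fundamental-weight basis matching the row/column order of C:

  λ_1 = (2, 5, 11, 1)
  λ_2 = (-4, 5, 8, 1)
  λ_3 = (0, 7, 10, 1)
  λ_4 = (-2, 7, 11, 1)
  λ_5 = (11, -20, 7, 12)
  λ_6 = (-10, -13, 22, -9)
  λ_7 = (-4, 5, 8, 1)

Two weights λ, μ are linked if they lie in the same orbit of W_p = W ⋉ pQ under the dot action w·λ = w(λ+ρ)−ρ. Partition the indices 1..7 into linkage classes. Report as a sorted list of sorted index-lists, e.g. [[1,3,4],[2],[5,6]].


Root system D_4: the 4×4 matrix C matches after relabeling.

Alcove-folded reps (p=29, 7 weights, presented ϖ-order):

  [1] (3, 6, 6, 2);  [2] (3, 6, 6, 2);  [3] (1, 8, 7, 2);  [4] (1, 8, 7, 2);  [5] (1, 8, 7, 2);  [6] (3, 6, 6, 2);  [7] (3, 6, 6, 2)

Grouping the 7 weights by Ā_29-representative: 2 linkage classes.

[[1, 2, 6, 7], [3, 4, 5]]


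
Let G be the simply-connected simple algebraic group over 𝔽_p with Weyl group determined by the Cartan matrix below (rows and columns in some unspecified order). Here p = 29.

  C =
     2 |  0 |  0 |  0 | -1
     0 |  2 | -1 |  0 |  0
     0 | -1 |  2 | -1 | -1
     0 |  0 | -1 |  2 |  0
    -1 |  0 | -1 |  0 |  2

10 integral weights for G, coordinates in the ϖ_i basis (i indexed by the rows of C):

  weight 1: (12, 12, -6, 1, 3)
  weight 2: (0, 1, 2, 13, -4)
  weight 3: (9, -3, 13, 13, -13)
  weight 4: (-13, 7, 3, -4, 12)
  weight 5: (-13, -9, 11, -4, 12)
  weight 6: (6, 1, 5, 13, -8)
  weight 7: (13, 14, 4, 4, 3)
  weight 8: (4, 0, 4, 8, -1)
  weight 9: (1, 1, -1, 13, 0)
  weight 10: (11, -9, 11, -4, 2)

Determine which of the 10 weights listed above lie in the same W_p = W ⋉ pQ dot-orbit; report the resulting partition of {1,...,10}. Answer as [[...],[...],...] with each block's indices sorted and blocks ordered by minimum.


Dynkin diagram of C (from the 8 off-diagonal −1 entries): D_5.

λ_j+ρ reflected into Ā_29 (⟨·,θ^∨⟩≤29); 5-tuples as given:

  λ_1+ρ ↦ (12, 8, 1, 3, 1) · λ_2+ρ ↦ (2, 2, 0, 14, 1) · λ_3+ρ ↦ (2, 2, 0, 14, 1) · λ_4+ρ ↦ (12, 8, 1, 3, 1) · λ_5+ρ ↦ (12, 8, 1, 3, 1) · λ_6+ρ ↦ (0, 1, 1, 13, 6) · λ_7+ρ ↦ (5, 1, 5, 9, 0) · λ_8+ρ ↦ (5, 1, 5, 9, 0) · λ_9+ρ ↦ (2, 2, 0, 14, 1) · λ_10+ρ ↦ (12, 8, 1, 3, 1)

Grouping the 10 weights by Ā_29-representative: 4 linkage classes.

[[1, 4, 5, 10], [2, 3, 9], [6], [7, 8]]


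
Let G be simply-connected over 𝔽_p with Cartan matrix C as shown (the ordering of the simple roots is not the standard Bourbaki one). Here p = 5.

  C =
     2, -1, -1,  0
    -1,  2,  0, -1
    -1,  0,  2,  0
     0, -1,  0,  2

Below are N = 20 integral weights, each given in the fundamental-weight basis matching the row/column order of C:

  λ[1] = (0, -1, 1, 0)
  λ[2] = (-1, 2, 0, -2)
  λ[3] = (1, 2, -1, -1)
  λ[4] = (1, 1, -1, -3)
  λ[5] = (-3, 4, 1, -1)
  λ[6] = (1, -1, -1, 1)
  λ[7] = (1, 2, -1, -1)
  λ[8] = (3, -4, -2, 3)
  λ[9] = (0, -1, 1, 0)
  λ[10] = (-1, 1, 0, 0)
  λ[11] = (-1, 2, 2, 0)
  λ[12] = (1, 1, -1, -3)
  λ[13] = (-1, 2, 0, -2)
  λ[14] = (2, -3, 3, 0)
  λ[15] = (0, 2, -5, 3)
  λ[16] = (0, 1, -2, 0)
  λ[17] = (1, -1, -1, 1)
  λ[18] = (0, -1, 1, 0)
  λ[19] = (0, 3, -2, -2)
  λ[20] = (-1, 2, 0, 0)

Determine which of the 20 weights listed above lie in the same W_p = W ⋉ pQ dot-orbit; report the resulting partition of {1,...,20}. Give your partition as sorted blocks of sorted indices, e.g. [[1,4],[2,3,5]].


Dynkin diagram of C (from the 6 off-diagonal −1 entries): A_4.

λ_j+ρ reflected into Ā_5 (⟨·,θ^∨⟩≤5); 4-tuples as given:

    λ_1+ρ ↦ (1, 0, 2, 1)
    λ_2+ρ ↦ (0, 2, 1, 1)
    λ_3+ρ ↦ (2, 3, 0, 0)
    λ_4+ρ ↦ (2, 0, 0, 2)
    λ_5+ρ ↦ (2, 3, 0, 0)
    λ_6+ρ ↦ (2, 0, 0, 2)
    λ_7+ρ ↦ (2, 3, 0, 0)
    λ_8+ρ ↦ (0, 3, 1, 1)
    λ_9+ρ ↦ (1, 0, 2, 1)
    λ_10+ρ ↦ (0, 2, 1, 1)
    λ_11+ρ ↦ (0, 2, 1, 1)
    λ_12+ρ ↦ (2, 0, 0, 2)
    λ_13+ρ ↦ (0, 2, 1, 1)
    λ_14+ρ ↦ (1, 0, 2, 1)
    λ_15+ρ ↦ (1, 0, 2, 1)
    λ_16+ρ ↦ (0, 2, 1, 1)
    λ_17+ρ ↦ (2, 0, 0, 2)
    λ_18+ρ ↦ (1, 0, 2, 1)
    λ_19+ρ ↦ (0, 3, 1, 1)
    λ_20+ρ ↦ (0, 3, 1, 1)

These 20 weights hit 5 W_5-dot-orbits; sizes (5, 5, 3, 4, 3):

[[1, 9, 14, 15, 18], [2, 10, 11, 13, 16], [3, 5, 7], [4, 6, 12, 17], [8, 19, 20]]


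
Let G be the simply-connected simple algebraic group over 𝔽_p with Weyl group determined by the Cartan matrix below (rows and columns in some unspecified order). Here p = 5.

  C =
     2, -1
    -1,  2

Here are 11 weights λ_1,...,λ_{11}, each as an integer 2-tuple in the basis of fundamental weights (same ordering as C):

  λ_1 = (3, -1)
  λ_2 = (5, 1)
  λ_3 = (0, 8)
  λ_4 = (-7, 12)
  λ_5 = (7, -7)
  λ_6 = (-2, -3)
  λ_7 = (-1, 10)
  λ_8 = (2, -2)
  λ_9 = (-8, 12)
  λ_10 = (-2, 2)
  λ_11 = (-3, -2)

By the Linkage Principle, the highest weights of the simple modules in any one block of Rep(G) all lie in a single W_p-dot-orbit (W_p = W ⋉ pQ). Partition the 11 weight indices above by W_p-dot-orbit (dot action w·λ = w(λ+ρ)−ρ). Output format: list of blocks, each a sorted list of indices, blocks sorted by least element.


Dynkin diagram of C (from the 2 off-diagonal −1 entries): A_2.

Alcove-folded reps (p=5, 11 weights, presented ϖ-order):

  λ_1 → (4, 0) · λ_2 → (2, 1) · λ_3 → (4, 0) · λ_4 → (1, 2) · λ_5 → (1, 2) · λ_6 → (2, 1) · λ_7 → (4, 0) · λ_8 → (2, 1) · λ_9 → (2, 1) · λ_10 → (1, 2) · λ_11 → (1, 2)

Grouping the 11 weights by Ā_5-representative: 3 linkage classes.

[[1, 3, 7], [2, 6, 8, 9], [4, 5, 10, 11]]


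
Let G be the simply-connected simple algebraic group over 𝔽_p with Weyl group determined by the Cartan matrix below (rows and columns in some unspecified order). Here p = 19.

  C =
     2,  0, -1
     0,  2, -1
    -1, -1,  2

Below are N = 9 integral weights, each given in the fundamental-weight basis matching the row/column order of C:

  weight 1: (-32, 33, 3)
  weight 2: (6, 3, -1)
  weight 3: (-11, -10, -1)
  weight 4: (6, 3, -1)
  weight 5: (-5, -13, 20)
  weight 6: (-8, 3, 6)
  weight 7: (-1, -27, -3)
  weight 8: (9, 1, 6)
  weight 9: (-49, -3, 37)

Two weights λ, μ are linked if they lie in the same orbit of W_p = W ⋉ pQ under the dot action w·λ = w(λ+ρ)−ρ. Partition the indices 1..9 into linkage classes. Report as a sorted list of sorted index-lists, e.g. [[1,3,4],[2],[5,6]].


Root system A_3: the 3×3 matrix C matches after relabeling.

Ā_19 reps of the 9 weights (A_3, coords as presented):

    [1] (7, 4, 0)
    [2] (7, 4, 0)
    [3] (9, 10, 0)
    [4] (7, 4, 0)
    [5] (2, 10, 5)
    [6] (7, 4, 0)
    [7] (10, 2, 7)
    [8] (10, 2, 7)
    [9] (10, 2, 7)

4 distinct reps among the 9 weights ⇒ 4 W_19-linkage classes:

[[1, 2, 4, 6], [3], [5], [7, 8, 9]]


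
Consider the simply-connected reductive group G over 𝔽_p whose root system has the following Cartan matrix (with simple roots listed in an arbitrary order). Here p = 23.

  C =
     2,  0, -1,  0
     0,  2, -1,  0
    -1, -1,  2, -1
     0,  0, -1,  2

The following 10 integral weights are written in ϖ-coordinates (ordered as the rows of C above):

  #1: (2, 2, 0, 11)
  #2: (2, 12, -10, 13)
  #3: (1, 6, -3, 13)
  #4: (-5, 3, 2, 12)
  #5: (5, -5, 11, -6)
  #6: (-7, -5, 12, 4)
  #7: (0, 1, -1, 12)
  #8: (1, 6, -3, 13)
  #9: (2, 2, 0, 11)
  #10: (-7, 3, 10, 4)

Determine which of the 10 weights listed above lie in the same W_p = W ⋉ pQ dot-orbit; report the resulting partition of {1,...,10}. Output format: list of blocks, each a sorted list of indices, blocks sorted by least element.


Root system D_4: the 4×4 matrix C matches after relabeling.

Alcove-folded reps (p=23, 10 weights, presented ϖ-order):

  λ_1 → (3, 3, 1, 12) · λ_2 → (6, 4, 3, 5) · λ_3 → (0, 5, 2, 12) · λ_4 → (3, 3, 1, 12) · λ_5 → (6, 4, 3, 5) · λ_6 → (6, 4, 3, 5) · λ_7 → (1, 2, 0, 13) · λ_8 → (0, 5, 2, 12) · λ_9 → (3, 3, 1, 12) · λ_10 → (6, 4, 3, 5)

These 10 weights hit 4 W_23-dot-orbits; sizes (3, 4, 2, 1):

[[1, 4, 9], [2, 5, 6, 10], [3, 8], [7]]


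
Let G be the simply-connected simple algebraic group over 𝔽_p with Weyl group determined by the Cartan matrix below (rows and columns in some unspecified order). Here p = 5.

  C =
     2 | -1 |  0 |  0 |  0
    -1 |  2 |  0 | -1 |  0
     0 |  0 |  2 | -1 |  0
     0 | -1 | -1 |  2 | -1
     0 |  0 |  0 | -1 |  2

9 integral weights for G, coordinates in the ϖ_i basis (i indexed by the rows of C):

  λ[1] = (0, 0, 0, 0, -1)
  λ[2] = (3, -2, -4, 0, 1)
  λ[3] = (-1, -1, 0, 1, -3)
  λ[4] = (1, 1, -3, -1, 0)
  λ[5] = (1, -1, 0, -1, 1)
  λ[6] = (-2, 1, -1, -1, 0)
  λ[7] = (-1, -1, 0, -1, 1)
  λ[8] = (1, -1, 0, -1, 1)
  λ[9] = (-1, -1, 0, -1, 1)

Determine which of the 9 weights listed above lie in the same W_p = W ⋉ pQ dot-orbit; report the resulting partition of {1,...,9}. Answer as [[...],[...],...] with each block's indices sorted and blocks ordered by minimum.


D_5 Cartan matrix, 5 simple roots permuted; ρ=(1,1,1,1,1).

Alcove-folded reps (p=5, 9 weights, presented ϖ-order):

  λ_1 → (1, 0, 1, 1, 0) · λ_2 → (1, 1, 0, 0, 1) · λ_3 → (0, 0, 1, 0, 2) · λ_4 → (2, 0, 0, 1, 1) · λ_5 → (2, 0, 1, 0, 2) · λ_6 → (1, 1, 0, 0, 1) · λ_7 → (0, 0, 1, 0, 2) · λ_8 → (2, 0, 1, 0, 2) · λ_9 → (0, 0, 1, 0, 2)

5 distinct reps among the 9 weights ⇒ 5 W_5-linkage classes:

[[1], [2, 6], [3, 7, 9], [4], [5, 8]]


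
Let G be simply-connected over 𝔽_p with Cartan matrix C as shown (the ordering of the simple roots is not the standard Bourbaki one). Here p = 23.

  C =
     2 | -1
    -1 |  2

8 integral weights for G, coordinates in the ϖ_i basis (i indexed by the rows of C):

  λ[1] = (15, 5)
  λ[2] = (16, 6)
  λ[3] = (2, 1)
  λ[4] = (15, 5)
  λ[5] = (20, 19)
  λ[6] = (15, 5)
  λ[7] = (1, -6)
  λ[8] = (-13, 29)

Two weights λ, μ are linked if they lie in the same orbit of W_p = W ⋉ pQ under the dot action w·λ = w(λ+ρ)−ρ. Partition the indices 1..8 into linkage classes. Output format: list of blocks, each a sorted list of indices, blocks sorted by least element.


Type A_2, rank 2, |W|=6; reorder rows/cols to standard.

Ā_23 reps of the 8 weights (A_2, coords as presented):

  1: (16, 6) · 2: (16, 6) · 3: (3, 2) · 4: (16, 6) · 5: (3, 2) · 6: (16, 6) · 7: (3, 2) · 8: (5, 11)

These 8 weights hit 3 W_23-dot-orbits; sizes (4, 3, 1):

[[1, 2, 4, 6], [3, 5, 7], [8]]


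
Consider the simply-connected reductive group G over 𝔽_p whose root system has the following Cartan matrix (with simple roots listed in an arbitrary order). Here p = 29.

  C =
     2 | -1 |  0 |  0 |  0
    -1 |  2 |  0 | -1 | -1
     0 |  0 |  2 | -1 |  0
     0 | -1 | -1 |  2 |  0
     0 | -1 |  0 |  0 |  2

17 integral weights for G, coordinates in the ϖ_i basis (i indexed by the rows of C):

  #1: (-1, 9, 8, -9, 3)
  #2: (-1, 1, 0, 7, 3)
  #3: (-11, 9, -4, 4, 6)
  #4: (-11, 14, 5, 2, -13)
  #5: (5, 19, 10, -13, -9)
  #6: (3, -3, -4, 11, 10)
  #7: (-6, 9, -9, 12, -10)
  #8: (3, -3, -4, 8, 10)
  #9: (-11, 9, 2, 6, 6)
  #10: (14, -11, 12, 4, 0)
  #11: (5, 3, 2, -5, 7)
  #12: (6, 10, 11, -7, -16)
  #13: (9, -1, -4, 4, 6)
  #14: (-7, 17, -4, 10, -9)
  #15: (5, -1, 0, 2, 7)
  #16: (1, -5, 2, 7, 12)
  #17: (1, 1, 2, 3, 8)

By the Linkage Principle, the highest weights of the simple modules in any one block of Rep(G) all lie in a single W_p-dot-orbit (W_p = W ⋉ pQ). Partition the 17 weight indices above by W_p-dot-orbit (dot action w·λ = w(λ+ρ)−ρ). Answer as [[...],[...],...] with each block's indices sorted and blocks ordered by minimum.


Cartan matrix: type D_5 (|W|=1920); un-permuting the 5 rows.

Folding the 17 weights λ_j+ρ into Ā_29 (reps in the given 5-coord order):

  λ_1+ρ ↦ (0, 2, 1, 8, 4)
  λ_2+ρ ↦ (0, 2, 1, 8, 4)
  λ_3+ρ ↦ (10, 0, 3, 2, 7)
  λ_4+ρ ↦ (3, 3, 2, 4, 5)
  λ_5+ρ ↦ (6, 0, 1, 3, 8)
  λ_6+ρ ↦ (2, 2, 3, 4, 9)
  λ_7+ρ ↦ (1, 4, 8, 1, 5)
  λ_8+ρ ↦ (2, 2, 3, 4, 9)
  λ_9+ρ ↦ (10, 0, 3, 2, 7)
  λ_10+ρ ↦ (1, 4, 8, 1, 5)
  λ_11+ρ ↦ (6, 0, 1, 3, 8)
  λ_12+ρ ↦ (3, 3, 2, 4, 5)
  λ_13+ρ ↦ (10, 0, 3, 2, 7)
  λ_14+ρ ↦ (6, 0, 1, 3, 8)
  λ_15+ρ ↦ (6, 0, 1, 3, 8)
  λ_16+ρ ↦ (2, 2, 3, 4, 9)
  λ_17+ρ ↦ (2, 2, 3, 4, 9)

The 17 indices split into 6 linkage classes (same alcove rep ⇔ same W_29-dot-orbit):

[[1, 2], [3, 9, 13], [4, 12], [5, 11, 14, 15], [6, 8, 16, 17], [7, 10]]


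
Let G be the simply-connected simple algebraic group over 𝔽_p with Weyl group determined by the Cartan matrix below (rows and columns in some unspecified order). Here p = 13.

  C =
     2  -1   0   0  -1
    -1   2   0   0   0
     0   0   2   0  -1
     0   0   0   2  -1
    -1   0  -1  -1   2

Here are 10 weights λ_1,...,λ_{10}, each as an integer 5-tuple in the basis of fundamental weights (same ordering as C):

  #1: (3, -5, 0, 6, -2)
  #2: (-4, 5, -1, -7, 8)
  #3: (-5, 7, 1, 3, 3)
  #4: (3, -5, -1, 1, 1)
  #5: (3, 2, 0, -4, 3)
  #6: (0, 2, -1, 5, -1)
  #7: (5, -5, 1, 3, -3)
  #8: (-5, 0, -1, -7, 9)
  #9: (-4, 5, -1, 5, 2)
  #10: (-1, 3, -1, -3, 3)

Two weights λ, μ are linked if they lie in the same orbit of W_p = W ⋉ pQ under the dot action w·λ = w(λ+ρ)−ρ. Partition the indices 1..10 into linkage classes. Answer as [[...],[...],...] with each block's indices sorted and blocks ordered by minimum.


Dynkin diagram of C (from the 8 off-diagonal −1 entries): D_5.

W_13-reps of the 10 weights in Ā_13 (same 5-coord order as C):

  1: (1, 3, 0, 6, 0) · 2: (1, 3, 0, 6, 0) · 3: (0, 3, 1, 3, 1) · 4: (0, 4, 0, 2, 2) · 5: (0, 3, 1, 3, 1) · 6: (1, 3, 0, 6, 0) · 7: (0, 4, 0, 2, 2) · 8: (1, 3, 0, 6, 0) · 9: (1, 3, 0, 6, 0) · 10: (0, 4, 0, 2, 2)

3 distinct reps among the 10 weights ⇒ 3 W_13-linkage classes:

[[1, 2, 6, 8, 9], [3, 5], [4, 7, 10]]


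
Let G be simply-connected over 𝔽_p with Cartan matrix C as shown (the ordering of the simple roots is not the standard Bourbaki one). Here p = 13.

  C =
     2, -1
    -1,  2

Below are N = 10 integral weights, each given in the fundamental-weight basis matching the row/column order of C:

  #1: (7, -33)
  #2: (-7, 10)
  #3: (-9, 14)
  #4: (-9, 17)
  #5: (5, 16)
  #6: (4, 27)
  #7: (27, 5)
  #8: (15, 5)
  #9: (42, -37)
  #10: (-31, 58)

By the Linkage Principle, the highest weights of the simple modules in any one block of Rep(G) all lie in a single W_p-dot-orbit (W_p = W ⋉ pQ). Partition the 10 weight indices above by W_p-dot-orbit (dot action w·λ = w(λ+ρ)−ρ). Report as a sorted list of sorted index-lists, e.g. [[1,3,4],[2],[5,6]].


A_2 Cartan matrix, 2 simple roots permuted; ρ=(1,1).

λ_j+ρ reflected into Ā_13 (⟨·,θ^∨⟩≤13); 2-tuples as given:

    [1] (6, 5)
    [2] (6, 5)
    [3] (6, 5)
    [4] (3, 5)
    [5] (4, 3)
    [6] (6, 5)
    [7] (6, 5)
    [8] (4, 3)
    [9] (4, 3)
    [10] (4, 3)

The 10 indices split into 3 linkage classes (same alcove rep ⇔ same W_13-dot-orbit):

[[1, 2, 3, 6, 7], [4], [5, 8, 9, 10]]


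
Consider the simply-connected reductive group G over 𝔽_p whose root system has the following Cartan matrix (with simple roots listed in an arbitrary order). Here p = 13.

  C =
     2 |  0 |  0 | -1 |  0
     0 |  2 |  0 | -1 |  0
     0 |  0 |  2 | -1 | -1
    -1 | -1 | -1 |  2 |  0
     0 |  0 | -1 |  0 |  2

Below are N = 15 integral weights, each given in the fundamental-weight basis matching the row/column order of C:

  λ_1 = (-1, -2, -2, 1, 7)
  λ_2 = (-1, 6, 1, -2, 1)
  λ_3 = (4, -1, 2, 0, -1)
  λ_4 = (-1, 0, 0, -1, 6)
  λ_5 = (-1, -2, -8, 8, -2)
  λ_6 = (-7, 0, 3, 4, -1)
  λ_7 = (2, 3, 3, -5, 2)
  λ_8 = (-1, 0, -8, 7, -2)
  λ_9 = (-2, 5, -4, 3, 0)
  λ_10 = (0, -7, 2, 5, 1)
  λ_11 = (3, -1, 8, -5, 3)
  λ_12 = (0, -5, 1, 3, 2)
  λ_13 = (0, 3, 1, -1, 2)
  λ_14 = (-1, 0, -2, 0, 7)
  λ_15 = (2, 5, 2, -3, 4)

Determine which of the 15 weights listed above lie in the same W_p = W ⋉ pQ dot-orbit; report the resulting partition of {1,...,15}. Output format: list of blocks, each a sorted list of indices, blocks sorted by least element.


Dynkin diagram of C (from the 8 off-diagonal −1 entries): D_5.

W_13-reps of the 15 weights in Ā_13 (same 5-coord order as C):

  λ_1+ρ ↦ (0, 1, 1, 0, 7)
  λ_2+ρ ↦ (1, 6, 1, 0, 2)
  λ_3+ρ ↦ (5, 0, 3, 1, 0)
  λ_4+ρ ↦ (0, 1, 1, 0, 7)
  λ_5+ρ ↦ (0, 1, 1, 0, 7)
  λ_6+ρ ↦ (5, 0, 3, 1, 0)
  λ_7+ρ ↦ (1, 0, 0, 3, 3)
  λ_8+ρ ↦ (0, 1, 1, 0, 7)
  λ_9+ρ ↦ (1, 6, 1, 0, 2)
  λ_10+ρ ↦ (1, 6, 1, 0, 2)
  λ_11+ρ ↦ (0, 4, 0, 0, 4)
  λ_12+ρ ↦ (1, 4, 2, 0, 3)
  λ_13+ρ ↦ (1, 4, 2, 0, 3)
  λ_14+ρ ↦ (0, 1, 1, 0, 7)
  λ_15+ρ ↦ (1, 4, 2, 0, 3)

Partition of {1..15} into 6 W_13-dot-orbits:

[[1, 4, 5, 8, 14], [2, 9, 10], [3, 6], [7], [11], [12, 13, 15]]


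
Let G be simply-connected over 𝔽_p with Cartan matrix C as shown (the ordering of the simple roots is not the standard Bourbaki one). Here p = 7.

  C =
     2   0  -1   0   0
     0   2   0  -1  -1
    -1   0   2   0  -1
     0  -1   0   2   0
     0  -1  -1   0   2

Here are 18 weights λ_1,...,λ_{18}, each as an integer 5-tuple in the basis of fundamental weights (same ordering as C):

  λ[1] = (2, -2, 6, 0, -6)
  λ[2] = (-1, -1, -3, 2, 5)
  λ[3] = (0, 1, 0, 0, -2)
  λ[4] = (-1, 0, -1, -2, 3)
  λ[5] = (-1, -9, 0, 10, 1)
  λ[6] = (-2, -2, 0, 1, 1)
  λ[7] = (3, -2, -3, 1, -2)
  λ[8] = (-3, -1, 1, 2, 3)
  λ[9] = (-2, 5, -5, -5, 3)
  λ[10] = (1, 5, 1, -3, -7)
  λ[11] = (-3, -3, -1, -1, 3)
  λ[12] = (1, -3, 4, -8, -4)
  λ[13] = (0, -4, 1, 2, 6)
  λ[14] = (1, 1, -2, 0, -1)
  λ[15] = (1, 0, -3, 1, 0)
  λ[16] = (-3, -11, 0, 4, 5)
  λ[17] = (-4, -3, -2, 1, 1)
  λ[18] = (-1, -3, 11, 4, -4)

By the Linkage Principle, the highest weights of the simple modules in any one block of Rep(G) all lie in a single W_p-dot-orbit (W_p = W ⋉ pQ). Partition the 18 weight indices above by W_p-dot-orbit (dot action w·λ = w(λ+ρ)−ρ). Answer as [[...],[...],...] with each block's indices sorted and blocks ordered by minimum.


Cartan matrix: type A_5 (|W|=720); un-permuting the 5 rows.

Folding the 18 weights λ_j+ρ into Ā_7 (reps in the given 5-coord order):

  λ_1 → (0, 0, 1, 2, 1) · λ_2 → (0, 0, 0, 1, 4) · λ_3 → (1, 1, 0, 1, 1) · λ_4 → (0, 0, 0, 1, 4) · λ_5 → (1, 1, 0, 1, 1) · λ_6 → (1, 1, 0, 1, 1) · λ_7 → (0, 0, 1, 2, 1) · λ_8 → (0, 0, 0, 1, 4) · λ_9 → (1, 1, 0, 1, 1) · λ_10 → (2, 2, 2, 0, 0) · λ_11 → (0, 0, 2, 2, 0) · λ_12 → (0, 0, 2, 2, 0) · λ_13 → (0, 0, 0, 1, 4) · λ_14 → (1, 1, 0, 1, 1) · λ_15 → (0, 0, 1, 2, 1) · λ_16 → (0, 0, 1, 2, 1) · λ_17 → (0, 0, 1, 2, 1) · λ_18 → (0, 0, 2, 2, 0)

Grouping the 18 weights by Ā_7-representative: 5 linkage classes.

[[1, 7, 15, 16, 17], [2, 4, 8, 13], [3, 5, 6, 9, 14], [10], [11, 12, 18]]


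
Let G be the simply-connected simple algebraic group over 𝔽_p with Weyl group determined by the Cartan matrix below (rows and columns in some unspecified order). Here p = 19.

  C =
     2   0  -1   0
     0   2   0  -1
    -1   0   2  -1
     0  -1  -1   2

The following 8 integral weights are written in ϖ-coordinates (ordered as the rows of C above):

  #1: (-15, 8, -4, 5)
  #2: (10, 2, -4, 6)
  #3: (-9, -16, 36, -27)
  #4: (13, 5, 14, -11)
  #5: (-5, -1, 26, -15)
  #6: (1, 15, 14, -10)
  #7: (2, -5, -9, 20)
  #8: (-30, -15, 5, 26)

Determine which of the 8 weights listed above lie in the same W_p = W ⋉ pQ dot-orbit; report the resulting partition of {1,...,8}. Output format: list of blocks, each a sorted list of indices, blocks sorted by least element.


Cartan matrix: type A_4 (|W|=120); un-permuting the 4 rows.

λ_j+ρ reflected into Ā_19 (⟨·,θ^∨⟩≤19); 4-tuples as given:

  [1] (3, 2, 3, 9) · [2] (8, 3, 3, 4) · [3] (8, 3, 3, 4) · [4] (4, 6, 5, 0) · [5] (4, 6, 5, 0) · [6] (3, 2, 3, 9) · [7] (3, 2, 3, 9) · [8] (4, 6, 5, 0)

3 distinct reps among the 8 weights ⇒ 3 W_19-linkage classes:

[[1, 6, 7], [2, 3], [4, 5, 8]]


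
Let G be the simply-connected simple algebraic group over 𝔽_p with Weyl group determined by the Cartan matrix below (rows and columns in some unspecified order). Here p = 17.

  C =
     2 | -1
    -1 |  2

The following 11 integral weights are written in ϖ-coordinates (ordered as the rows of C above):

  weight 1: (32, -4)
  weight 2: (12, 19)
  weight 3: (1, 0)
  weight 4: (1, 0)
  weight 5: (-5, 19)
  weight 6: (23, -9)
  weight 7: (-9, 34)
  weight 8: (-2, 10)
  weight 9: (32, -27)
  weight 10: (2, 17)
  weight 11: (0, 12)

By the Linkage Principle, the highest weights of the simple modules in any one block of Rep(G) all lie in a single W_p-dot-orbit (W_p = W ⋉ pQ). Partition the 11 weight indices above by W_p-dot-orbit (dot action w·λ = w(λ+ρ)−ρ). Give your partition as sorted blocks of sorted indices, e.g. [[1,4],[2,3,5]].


Root system A_2: the 2×2 matrix C matches after relabeling.

Ā_17 reps of the 11 weights (A_2, coords as presented):

    1: (1, 13)
    2: (3, 1)
    3: (2, 1)
    4: (2, 1)
    5: (1, 13)
    6: (9, 1)
    7: (9, 1)
    8: (1, 10)
    9: (9, 1)
    10: (1, 13)
    11: (1, 13)

These 11 weights hit 5 W_17-dot-orbits; sizes (4, 1, 2, 3, 1):

[[1, 5, 10, 11], [2], [3, 4], [6, 7, 9], [8]]


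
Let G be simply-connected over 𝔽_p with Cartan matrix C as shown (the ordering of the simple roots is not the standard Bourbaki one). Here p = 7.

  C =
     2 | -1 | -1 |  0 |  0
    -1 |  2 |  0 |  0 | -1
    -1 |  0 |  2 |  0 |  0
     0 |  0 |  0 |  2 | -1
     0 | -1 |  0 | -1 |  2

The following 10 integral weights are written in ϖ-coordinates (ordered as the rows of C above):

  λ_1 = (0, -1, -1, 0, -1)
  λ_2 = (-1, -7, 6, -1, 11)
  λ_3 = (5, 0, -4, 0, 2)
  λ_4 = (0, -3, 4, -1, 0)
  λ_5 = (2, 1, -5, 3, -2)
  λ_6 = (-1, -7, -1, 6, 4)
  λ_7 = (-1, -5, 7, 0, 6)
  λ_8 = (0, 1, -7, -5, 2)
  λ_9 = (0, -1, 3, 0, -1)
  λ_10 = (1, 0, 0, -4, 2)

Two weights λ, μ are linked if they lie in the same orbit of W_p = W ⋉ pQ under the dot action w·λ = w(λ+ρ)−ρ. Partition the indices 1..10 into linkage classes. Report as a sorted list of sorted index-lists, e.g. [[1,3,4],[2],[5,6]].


Dynkin diagram of C (from the 8 off-diagonal −1 entries): A_5.

Folding the 10 weights λ_j+ρ into Ā_7 (reps in the given 5-coord order):

  λ_1 → (1, 0, 0, 1, 0) · λ_2 → (1, 0, 0, 1, 0) · λ_3 → (2, 1, 1, 3, 0) · λ_4 → (1, 0, 4, 1, 0) · λ_5 → (1, 0, 2, 2, 1) · λ_6 → (1, 0, 0, 1, 0) · λ_7 → (2, 1, 1, 3, 0) · λ_8 → (1, 1, 1, 0, 3) · λ_9 → (1, 0, 4, 1, 0) · λ_10 → (2, 1, 1, 3, 0)

Partition of {1..10} into 5 W_7-dot-orbits:

[[1, 2, 6], [3, 7, 10], [4, 9], [5], [8]]


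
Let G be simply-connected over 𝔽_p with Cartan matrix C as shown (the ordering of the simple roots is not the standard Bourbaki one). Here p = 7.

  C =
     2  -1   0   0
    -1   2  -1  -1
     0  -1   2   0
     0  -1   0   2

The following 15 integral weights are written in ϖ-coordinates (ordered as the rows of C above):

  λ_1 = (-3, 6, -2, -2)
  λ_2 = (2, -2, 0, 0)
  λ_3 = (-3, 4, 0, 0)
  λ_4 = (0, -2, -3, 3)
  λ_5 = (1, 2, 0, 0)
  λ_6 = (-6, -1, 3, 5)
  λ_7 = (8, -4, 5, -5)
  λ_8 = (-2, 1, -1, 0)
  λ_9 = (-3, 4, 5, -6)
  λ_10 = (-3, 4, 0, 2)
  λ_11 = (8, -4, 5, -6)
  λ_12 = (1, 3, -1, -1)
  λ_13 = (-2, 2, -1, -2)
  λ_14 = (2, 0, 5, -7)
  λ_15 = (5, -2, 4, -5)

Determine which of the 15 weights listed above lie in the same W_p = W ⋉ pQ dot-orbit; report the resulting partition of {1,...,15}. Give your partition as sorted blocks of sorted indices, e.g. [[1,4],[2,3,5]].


C ↔ D_4 under row/col permutation; |W(D_4)| = 192.

W_7-reps of the 15 weights in Ā_7 (same 4-coord order as C):

  λ_1+ρ ↦ (2, 0, 1, 1);  λ_2+ρ ↦ (2, 1, 0, 0);  λ_3+ρ ↦ (2, 0, 1, 1);  λ_4+ρ ↦ (2, 0, 1, 1);  λ_5+ρ ↦ (2, 0, 1, 1);  λ_6+ρ ↦ (0, 1, 1, 1);  λ_7+ρ ↦ (0, 1, 1, 1);  λ_8+ρ ↦ (1, 1, 0, 1);  λ_9+ρ ↦ (2, 0, 2, 1);  λ_10+ρ ↦ (0, 1, 1, 1);  λ_11+ρ ↦ (1, 1, 0, 1);  λ_12+ρ ↦ (2, 1, 0, 0);  λ_13+ρ ↦ (1, 1, 0, 1);  λ_14+ρ ↦ (2, 0, 1, 1);  λ_15+ρ ↦ (1, 1, 0, 1)

Grouping the 15 weights by Ā_7-representative: 5 linkage classes.

[[1, 3, 4, 5, 14], [2, 12], [6, 7, 10], [8, 11, 13, 15], [9]]


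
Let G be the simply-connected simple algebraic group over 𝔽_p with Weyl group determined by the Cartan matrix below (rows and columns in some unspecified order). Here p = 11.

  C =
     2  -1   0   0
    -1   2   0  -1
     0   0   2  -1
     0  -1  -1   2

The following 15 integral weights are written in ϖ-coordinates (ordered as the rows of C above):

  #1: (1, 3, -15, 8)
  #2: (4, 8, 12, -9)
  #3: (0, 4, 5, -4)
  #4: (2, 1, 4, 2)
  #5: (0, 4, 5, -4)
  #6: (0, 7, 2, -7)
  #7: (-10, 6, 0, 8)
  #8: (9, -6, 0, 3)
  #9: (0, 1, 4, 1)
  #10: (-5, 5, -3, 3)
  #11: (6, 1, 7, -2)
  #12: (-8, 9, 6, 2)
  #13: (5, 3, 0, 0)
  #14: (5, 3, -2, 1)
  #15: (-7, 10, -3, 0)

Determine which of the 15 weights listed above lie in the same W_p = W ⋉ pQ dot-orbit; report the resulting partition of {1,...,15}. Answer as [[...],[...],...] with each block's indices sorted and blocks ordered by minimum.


A_4 Cartan matrix, 4 simple roots permuted; ρ=(1,1,1,1).

λ_j+ρ reflected into Ā_11 (⟨·,θ^∨⟩≤11); 4-tuples as given:

  [1] (1, 2, 5, 2)
  [2] (1, 2, 3, 3)
  [3] (1, 2, 3, 3)
  [4] (1, 2, 3, 3)
  [5] (1, 2, 3, 3)
  [6] (1, 2, 3, 3)
  [7] (1, 2, 5, 2)
  [8] (5, 4, 0, 1)
  [9] (1, 2, 5, 2)
  [10] (4, 2, 2, 2)
  [11] (2, 1, 2, 1)
  [12] (2, 1, 2, 1)
  [13] (5, 4, 0, 1)
  [14] (5, 4, 0, 1)
  [15] (5, 4, 0, 1)

Linkage partition of the 15 weights (5 classes, p=11):

[[1, 7, 9], [2, 3, 4, 5, 6], [8, 13, 14, 15], [10], [11, 12]]


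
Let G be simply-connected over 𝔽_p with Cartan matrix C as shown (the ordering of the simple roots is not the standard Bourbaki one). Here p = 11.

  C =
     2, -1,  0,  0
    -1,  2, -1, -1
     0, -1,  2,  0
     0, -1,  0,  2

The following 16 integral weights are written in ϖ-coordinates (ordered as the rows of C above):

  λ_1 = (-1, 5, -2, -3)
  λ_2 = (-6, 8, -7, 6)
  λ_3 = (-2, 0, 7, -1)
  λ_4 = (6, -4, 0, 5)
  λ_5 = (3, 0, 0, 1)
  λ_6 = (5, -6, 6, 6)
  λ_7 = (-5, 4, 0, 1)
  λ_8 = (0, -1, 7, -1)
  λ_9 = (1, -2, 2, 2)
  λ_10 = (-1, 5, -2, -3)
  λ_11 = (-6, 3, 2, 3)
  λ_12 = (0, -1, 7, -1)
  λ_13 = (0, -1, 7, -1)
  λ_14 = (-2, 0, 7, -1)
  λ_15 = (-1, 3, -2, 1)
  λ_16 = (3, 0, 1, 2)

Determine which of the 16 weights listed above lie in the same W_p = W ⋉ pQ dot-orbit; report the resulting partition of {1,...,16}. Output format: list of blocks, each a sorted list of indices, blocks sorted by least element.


Type D_4, rank 4, |W|=192; reorder rows/cols to standard.

Ā_11 reps of the 16 weights (D_4, coords as presented):

  [1] (0, 3, 1, 2);  [2] (0, 3, 1, 2);  [3] (1, 0, 8, 0);  [4] (4, 1, 2, 3);  [5] (4, 1, 1, 2);  [6] (1, 1, 2, 2);  [7] (4, 1, 1, 2);  [8] (1, 0, 8, 0);  [9] (1, 1, 2, 2);  [10] (0, 3, 1, 2);  [11] (4, 1, 2, 3);  [12] (1, 0, 8, 0);  [13] (1, 0, 8, 0);  [14] (1, 0, 8, 0);  [15] (0, 3, 1, 2);  [16] (4, 1, 2, 3)

The 16 indices split into 5 linkage classes (same alcove rep ⇔ same W_11-dot-orbit):

[[1, 2, 10, 15], [3, 8, 12, 13, 14], [4, 11, 16], [5, 7], [6, 9]]


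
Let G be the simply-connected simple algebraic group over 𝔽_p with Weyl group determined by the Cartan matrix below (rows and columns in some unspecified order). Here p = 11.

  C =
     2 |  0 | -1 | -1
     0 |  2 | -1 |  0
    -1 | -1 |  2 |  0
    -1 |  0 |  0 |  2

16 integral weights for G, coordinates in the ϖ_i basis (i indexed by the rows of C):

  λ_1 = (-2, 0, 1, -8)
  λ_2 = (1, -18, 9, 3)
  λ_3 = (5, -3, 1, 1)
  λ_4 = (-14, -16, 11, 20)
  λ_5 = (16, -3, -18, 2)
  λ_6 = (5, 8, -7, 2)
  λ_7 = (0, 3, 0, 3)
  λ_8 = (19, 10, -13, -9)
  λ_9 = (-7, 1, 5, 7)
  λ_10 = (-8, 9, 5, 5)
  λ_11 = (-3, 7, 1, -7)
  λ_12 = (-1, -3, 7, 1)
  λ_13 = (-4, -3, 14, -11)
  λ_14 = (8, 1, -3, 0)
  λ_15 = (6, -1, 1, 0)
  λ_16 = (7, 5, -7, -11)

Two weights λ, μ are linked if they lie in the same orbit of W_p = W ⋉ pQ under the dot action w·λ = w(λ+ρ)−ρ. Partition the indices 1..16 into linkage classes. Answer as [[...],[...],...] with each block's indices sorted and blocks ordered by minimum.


Type A_4, rank 4, |W|=120; reorder rows/cols to standard.

W_11-reps of the 16 weights in Ā_11 (same 4-coord order as C):

  1: (1, 5, 1, 1);  2: (1, 4, 1, 4);  3: (6, 2, 0, 2);  4: (1, 5, 1, 1);  5: (0, 2, 6, 2);  6: (0, 2, 6, 2);  7: (1, 4, 1, 4);  8: (1, 8, 2, 0);  9: (6, 2, 0, 2);  10: (1, 4, 1, 4);  11: (0, 2, 6, 2);  12: (0, 2, 6, 2);  13: (7, 0, 2, 1);  14: (7, 0, 2, 1);  15: (7, 0, 2, 1);  16: (6, 2, 0, 2)

Grouping the 16 weights by Ā_11-representative: 6 linkage classes.

[[1, 4], [2, 7, 10], [3, 9, 16], [5, 6, 11, 12], [8], [13, 14, 15]]


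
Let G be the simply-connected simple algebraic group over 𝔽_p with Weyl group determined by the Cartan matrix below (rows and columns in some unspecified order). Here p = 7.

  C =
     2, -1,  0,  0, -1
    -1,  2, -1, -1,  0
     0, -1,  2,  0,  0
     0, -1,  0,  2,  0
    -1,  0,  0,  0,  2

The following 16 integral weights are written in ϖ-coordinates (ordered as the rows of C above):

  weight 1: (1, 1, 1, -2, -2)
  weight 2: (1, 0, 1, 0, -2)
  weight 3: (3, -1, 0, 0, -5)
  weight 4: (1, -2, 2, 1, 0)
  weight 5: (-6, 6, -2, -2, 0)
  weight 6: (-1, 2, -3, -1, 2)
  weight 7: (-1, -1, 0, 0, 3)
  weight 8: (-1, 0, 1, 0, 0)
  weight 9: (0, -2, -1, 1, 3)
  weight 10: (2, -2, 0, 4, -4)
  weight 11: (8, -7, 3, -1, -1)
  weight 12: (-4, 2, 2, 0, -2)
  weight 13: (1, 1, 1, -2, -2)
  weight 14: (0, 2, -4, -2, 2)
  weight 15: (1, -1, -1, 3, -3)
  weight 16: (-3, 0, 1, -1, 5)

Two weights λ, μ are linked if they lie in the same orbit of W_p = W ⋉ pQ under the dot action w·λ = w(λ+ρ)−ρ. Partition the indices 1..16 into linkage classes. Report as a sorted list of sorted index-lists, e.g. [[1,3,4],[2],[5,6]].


Dynkin diagram of C (from the 8 off-diagonal −1 entries): D_5.

Ā_7 reps of the 16 weights (D_5, coords as presented):

    1: (0, 1, 2, 1, 1)
    2: (0, 1, 2, 1, 1)
    3: (0, 0, 1, 1, 4)
    4: (0, 1, 2, 1, 1)
    5: (0, 0, 1, 1, 4)
    6: (0, 1, 2, 0, 3)
    7: (0, 0, 1, 1, 4)
    8: (0, 1, 2, 1, 1)
    9: (0, 0, 1, 1, 4)
    10: (0, 0, 0, 4, 2)
    11: (0, 0, 0, 4, 2)
    12: (0, 1, 2, 0, 3)
    13: (0, 1, 2, 1, 1)
    14: (0, 1, 2, 0, 3)
    15: (0, 0, 0, 4, 2)
    16: (0, 0, 1, 1, 4)

Partition of {1..16} into 4 W_7-dot-orbits:

[[1, 2, 4, 8, 13], [3, 5, 7, 9, 16], [6, 12, 14], [10, 11, 15]]


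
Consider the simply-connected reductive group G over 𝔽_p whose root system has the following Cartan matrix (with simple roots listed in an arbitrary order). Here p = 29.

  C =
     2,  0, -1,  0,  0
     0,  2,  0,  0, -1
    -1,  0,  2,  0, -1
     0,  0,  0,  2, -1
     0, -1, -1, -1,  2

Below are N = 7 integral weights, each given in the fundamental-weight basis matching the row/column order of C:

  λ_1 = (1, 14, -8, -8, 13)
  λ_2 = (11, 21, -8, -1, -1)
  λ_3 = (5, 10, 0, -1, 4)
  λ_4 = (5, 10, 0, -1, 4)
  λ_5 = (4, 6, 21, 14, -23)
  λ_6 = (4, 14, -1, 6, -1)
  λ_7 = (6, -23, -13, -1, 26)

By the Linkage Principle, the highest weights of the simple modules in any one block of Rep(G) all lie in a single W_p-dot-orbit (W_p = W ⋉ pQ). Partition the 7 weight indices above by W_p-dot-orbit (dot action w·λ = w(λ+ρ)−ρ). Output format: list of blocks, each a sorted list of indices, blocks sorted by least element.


C ↔ D_5 under row/col permutation; |W(D_5)| = 1920.

W_29-reps of the 7 weights in Ā_29 (same 5-coord order as C):

  [1] (5, 15, 0, 7, 0);  [2] (5, 15, 0, 7, 0);  [3] (6, 11, 1, 0, 5);  [4] (6, 11, 1, 0, 5);  [5] (5, 15, 0, 7, 0);  [6] (5, 15, 0, 7, 0);  [7] (5, 15, 0, 7, 0)

Grouping the 7 weights by Ā_29-representative: 2 linkage classes.

[[1, 2, 5, 6, 7], [3, 4]]


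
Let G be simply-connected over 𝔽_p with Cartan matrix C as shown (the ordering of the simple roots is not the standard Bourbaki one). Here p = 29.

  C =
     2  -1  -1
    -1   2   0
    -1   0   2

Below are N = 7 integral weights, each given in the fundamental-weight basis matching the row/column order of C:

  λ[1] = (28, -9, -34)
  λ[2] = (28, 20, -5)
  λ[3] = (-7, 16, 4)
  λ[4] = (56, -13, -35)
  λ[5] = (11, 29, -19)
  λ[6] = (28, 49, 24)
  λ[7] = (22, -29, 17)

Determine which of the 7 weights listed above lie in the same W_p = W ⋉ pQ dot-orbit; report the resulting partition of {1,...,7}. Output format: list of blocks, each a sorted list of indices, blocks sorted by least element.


A_3 Cartan matrix, 3 simple roots permuted; ρ=(1,1,1).

λ_j+ρ reflected into Ā_29 (⟨·,θ^∨⟩≤29); 3-tuples as given:

    [1] (8, 0, 17)
    [2] (8, 0, 17)
    [3] (5, 11, 1)
    [4] (5, 11, 1)
    [5] (5, 11, 1)
    [6] (8, 0, 17)
    [7] (5, 11, 1)

Grouping the 7 weights by Ā_29-representative: 2 linkage classes.

[[1, 2, 6], [3, 4, 5, 7]]


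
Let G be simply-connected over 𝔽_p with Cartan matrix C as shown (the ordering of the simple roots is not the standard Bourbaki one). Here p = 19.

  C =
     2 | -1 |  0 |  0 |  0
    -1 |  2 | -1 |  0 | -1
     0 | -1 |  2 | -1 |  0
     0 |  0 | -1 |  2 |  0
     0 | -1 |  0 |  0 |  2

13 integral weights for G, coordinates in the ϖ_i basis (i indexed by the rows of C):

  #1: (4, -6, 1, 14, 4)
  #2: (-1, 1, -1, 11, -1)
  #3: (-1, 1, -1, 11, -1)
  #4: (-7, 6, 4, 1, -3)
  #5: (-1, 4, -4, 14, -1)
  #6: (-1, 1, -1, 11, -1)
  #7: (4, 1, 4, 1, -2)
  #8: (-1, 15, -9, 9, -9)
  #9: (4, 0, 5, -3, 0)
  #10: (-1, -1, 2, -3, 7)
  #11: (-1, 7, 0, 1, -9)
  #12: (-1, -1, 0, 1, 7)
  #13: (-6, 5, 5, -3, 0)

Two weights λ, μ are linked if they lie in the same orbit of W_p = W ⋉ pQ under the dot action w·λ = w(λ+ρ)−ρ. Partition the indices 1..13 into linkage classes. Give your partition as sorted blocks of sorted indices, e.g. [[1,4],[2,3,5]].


D_5 Cartan matrix, 5 simple roots permuted; ρ=(1,1,1,1,1).

Each λ_j+ρ reduced to Ā_19; 5-tuples below use C's row order:

  1: (0, 2, 0, 12, 0);  2: (0, 2, 0, 12, 0);  3: (0, 2, 0, 12, 0);  4: (5, 1, 4, 2, 1);  5: (0, 2, 0, 12, 0);  6: (0, 2, 0, 12, 0);  7: (5, 1, 4, 2, 1);  8: (0, 0, 1, 2, 8);  9: (5, 1, 4, 2, 1);  10: (0, 0, 1, 2, 8);  11: (0, 0, 1, 2, 8);  12: (0, 0, 1, 2, 8);  13: (5, 1, 4, 2, 1)

Grouping the 13 weights by Ā_19-representative: 3 linkage classes.

[[1, 2, 3, 5, 6], [4, 7, 9, 13], [8, 10, 11, 12]]


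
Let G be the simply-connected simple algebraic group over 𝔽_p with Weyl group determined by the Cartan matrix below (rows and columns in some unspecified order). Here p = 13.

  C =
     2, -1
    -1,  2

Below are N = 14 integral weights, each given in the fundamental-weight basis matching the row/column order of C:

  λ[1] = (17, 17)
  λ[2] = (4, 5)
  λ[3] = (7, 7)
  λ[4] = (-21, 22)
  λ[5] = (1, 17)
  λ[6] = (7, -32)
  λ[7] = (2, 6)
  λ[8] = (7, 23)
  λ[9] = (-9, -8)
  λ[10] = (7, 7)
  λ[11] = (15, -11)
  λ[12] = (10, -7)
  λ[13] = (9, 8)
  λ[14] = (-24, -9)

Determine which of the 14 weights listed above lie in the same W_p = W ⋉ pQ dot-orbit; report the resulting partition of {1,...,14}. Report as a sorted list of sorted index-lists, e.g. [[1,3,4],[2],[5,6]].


Type A_2, rank 2, |W|=6; reorder rows/cols to standard.

Each λ_j+ρ reduced to Ā_13; 2-tuples below use C's row order:

  1: (5, 5)
  2: (5, 6)
  3: (5, 5)
  4: (3, 7)
  5: (5, 6)
  6: (5, 5)
  7: (3, 7)
  8: (5, 6)
  9: (5, 6)
  10: (5, 5)
  11: (3, 7)
  12: (5, 6)
  13: (4, 3)
  14: (5, 5)

Grouping the 14 weights by Ā_13-representative: 4 linkage classes.

[[1, 3, 6, 10, 14], [2, 5, 8, 9, 12], [4, 7, 11], [13]]


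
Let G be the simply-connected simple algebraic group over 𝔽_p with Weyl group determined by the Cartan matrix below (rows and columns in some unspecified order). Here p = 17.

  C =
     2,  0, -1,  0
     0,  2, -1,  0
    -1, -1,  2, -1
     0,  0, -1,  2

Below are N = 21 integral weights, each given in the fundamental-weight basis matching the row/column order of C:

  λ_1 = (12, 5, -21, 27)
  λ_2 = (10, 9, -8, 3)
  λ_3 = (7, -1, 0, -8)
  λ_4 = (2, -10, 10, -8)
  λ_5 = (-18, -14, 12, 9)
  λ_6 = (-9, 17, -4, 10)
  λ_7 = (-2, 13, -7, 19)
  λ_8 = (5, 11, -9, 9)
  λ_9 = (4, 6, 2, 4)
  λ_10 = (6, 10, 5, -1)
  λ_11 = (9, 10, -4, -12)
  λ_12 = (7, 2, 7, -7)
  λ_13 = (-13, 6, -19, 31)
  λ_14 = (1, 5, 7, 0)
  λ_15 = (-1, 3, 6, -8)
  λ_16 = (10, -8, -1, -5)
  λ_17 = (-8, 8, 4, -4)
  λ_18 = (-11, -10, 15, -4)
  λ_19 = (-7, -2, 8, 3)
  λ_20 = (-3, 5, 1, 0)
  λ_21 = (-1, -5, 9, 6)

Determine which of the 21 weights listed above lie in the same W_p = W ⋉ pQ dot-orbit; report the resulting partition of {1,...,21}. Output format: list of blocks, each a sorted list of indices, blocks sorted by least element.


Type D_4, rank 4, |W|=192; reorder rows/cols to standard.

Alcove-folded reps (p=17, 21 weights, presented ϖ-order):

    1: (4, 3, 3, 3)
    2: (4, 3, 3, 3)
    3: (2, 6, 0, 1)
    4: (2, 4, 3, 2)
    5: (0, 4, 0, 7)
    6: (2, 6, 0, 1)
    7: (4, 3, 3, 3)
    8: (2, 4, 3, 2)
    9: (2, 4, 3, 2)
    10: (0, 4, 0, 7)
    11: (4, 3, 3, 3)
    12: (6, 1, 2, 4)
    13: (6, 1, 2, 4)
    14: (2, 6, 0, 1)
    15: (0, 4, 0, 7)
    16: (0, 4, 0, 7)
    17: (2, 4, 3, 2)
    18: (4, 3, 3, 3)
    19: (6, 1, 2, 4)
    20: (2, 6, 0, 1)
    21: (0, 4, 0, 7)

Grouping the 21 weights by Ā_17-representative: 5 linkage classes.

[[1, 2, 7, 11, 18], [3, 6, 14, 20], [4, 8, 9, 17], [5, 10, 15, 16, 21], [12, 13, 19]]


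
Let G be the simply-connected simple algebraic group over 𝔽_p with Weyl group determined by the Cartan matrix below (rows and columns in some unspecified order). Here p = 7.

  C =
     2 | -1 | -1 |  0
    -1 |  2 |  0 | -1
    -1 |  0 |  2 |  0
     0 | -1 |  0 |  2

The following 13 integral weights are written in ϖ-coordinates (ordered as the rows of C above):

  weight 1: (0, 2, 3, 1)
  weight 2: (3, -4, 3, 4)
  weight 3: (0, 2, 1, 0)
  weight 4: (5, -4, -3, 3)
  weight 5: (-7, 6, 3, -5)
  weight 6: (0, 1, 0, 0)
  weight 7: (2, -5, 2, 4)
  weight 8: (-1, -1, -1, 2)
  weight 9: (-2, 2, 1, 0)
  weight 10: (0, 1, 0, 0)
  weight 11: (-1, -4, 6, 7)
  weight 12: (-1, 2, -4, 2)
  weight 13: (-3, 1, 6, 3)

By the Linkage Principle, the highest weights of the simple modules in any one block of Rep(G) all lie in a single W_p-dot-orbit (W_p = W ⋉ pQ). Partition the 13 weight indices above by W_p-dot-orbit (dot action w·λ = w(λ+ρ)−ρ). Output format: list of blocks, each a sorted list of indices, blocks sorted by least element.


C ↔ A_4 under row/col permutation; |W(A_4)| = 120.

Each λ_j+ρ reduced to Ā_7; 4-tuples below use C's row order:

    1: (1, 2, 1, 1)
    2: (1, 2, 1, 1)
    3: (1, 3, 2, 1)
    4: (1, 3, 2, 1)
    5: (1, 3, 2, 1)
    6: (1, 2, 1, 1)
    7: (1, 3, 2, 1)
    8: (0, 0, 0, 3)
    9: (1, 2, 1, 1)
    10: (1, 2, 1, 1)
    11: (2, 0, 1, 0)
    12: (3, 0, 0, 3)
    13: (2, 0, 1, 0)

5 distinct reps among the 13 weights ⇒ 5 W_7-linkage classes:

[[1, 2, 6, 9, 10], [3, 4, 5, 7], [8], [11, 13], [12]]
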